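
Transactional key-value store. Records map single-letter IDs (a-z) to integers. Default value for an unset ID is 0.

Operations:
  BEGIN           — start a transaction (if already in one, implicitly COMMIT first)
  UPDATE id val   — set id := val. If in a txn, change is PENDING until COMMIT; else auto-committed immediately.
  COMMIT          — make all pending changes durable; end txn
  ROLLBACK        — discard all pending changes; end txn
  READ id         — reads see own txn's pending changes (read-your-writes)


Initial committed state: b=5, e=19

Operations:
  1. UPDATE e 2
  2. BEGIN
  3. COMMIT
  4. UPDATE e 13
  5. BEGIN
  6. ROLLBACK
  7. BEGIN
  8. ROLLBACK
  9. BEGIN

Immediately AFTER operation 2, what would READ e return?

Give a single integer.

Initial committed: {b=5, e=19}
Op 1: UPDATE e=2 (auto-commit; committed e=2)
Op 2: BEGIN: in_txn=True, pending={}
After op 2: visible(e) = 2 (pending={}, committed={b=5, e=2})

Answer: 2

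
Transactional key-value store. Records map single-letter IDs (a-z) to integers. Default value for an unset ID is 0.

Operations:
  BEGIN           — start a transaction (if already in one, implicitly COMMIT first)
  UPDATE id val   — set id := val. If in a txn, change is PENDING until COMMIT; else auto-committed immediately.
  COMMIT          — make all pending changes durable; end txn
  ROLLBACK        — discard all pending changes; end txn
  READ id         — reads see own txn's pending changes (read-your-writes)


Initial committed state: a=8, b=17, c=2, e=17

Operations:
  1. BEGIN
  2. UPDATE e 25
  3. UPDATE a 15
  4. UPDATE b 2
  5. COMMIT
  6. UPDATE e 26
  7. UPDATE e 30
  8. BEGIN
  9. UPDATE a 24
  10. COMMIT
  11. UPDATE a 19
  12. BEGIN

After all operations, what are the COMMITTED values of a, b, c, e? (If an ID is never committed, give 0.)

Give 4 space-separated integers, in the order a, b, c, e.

Initial committed: {a=8, b=17, c=2, e=17}
Op 1: BEGIN: in_txn=True, pending={}
Op 2: UPDATE e=25 (pending; pending now {e=25})
Op 3: UPDATE a=15 (pending; pending now {a=15, e=25})
Op 4: UPDATE b=2 (pending; pending now {a=15, b=2, e=25})
Op 5: COMMIT: merged ['a', 'b', 'e'] into committed; committed now {a=15, b=2, c=2, e=25}
Op 6: UPDATE e=26 (auto-commit; committed e=26)
Op 7: UPDATE e=30 (auto-commit; committed e=30)
Op 8: BEGIN: in_txn=True, pending={}
Op 9: UPDATE a=24 (pending; pending now {a=24})
Op 10: COMMIT: merged ['a'] into committed; committed now {a=24, b=2, c=2, e=30}
Op 11: UPDATE a=19 (auto-commit; committed a=19)
Op 12: BEGIN: in_txn=True, pending={}
Final committed: {a=19, b=2, c=2, e=30}

Answer: 19 2 2 30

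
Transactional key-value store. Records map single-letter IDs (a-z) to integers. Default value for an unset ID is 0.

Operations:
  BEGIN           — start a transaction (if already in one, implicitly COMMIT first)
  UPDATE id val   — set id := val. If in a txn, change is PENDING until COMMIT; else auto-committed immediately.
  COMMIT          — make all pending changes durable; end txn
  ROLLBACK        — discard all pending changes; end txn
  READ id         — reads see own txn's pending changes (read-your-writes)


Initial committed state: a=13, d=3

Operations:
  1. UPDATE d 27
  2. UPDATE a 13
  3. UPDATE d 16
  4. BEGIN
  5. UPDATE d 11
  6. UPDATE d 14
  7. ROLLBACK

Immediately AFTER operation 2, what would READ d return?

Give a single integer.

Initial committed: {a=13, d=3}
Op 1: UPDATE d=27 (auto-commit; committed d=27)
Op 2: UPDATE a=13 (auto-commit; committed a=13)
After op 2: visible(d) = 27 (pending={}, committed={a=13, d=27})

Answer: 27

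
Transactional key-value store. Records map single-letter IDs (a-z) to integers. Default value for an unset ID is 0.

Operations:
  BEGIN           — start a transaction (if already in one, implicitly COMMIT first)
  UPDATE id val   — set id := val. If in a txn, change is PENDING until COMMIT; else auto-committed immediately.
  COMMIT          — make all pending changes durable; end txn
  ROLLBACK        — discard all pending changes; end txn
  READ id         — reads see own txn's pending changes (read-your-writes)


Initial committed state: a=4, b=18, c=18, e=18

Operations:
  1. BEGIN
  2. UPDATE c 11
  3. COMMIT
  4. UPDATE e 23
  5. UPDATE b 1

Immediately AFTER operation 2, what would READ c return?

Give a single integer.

Answer: 11

Derivation:
Initial committed: {a=4, b=18, c=18, e=18}
Op 1: BEGIN: in_txn=True, pending={}
Op 2: UPDATE c=11 (pending; pending now {c=11})
After op 2: visible(c) = 11 (pending={c=11}, committed={a=4, b=18, c=18, e=18})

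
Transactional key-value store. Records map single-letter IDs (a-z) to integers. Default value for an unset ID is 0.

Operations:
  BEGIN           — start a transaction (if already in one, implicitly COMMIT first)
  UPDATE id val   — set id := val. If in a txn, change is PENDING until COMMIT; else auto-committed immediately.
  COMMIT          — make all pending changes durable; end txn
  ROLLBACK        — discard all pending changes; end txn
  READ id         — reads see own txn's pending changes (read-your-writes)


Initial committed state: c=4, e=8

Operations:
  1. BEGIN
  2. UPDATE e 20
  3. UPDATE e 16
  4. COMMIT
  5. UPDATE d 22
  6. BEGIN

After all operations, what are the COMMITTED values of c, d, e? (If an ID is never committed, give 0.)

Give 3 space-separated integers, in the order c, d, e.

Initial committed: {c=4, e=8}
Op 1: BEGIN: in_txn=True, pending={}
Op 2: UPDATE e=20 (pending; pending now {e=20})
Op 3: UPDATE e=16 (pending; pending now {e=16})
Op 4: COMMIT: merged ['e'] into committed; committed now {c=4, e=16}
Op 5: UPDATE d=22 (auto-commit; committed d=22)
Op 6: BEGIN: in_txn=True, pending={}
Final committed: {c=4, d=22, e=16}

Answer: 4 22 16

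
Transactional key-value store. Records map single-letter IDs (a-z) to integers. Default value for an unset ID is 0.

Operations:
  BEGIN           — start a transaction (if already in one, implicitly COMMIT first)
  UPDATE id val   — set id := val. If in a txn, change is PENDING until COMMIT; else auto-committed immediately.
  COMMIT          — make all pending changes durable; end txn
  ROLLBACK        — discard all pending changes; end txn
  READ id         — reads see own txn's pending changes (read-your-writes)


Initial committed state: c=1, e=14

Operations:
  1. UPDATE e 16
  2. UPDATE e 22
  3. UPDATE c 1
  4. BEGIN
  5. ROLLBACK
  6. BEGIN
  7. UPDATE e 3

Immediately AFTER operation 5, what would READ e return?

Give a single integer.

Answer: 22

Derivation:
Initial committed: {c=1, e=14}
Op 1: UPDATE e=16 (auto-commit; committed e=16)
Op 2: UPDATE e=22 (auto-commit; committed e=22)
Op 3: UPDATE c=1 (auto-commit; committed c=1)
Op 4: BEGIN: in_txn=True, pending={}
Op 5: ROLLBACK: discarded pending []; in_txn=False
After op 5: visible(e) = 22 (pending={}, committed={c=1, e=22})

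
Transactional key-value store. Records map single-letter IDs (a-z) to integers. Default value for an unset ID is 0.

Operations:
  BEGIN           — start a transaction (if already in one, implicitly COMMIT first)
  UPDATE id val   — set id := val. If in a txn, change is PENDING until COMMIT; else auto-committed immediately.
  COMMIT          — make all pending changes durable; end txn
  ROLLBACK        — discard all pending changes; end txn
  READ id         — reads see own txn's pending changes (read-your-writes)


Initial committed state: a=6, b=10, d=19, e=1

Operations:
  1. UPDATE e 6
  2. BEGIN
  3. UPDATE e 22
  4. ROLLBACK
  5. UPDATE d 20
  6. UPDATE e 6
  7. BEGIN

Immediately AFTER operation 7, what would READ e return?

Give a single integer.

Answer: 6

Derivation:
Initial committed: {a=6, b=10, d=19, e=1}
Op 1: UPDATE e=6 (auto-commit; committed e=6)
Op 2: BEGIN: in_txn=True, pending={}
Op 3: UPDATE e=22 (pending; pending now {e=22})
Op 4: ROLLBACK: discarded pending ['e']; in_txn=False
Op 5: UPDATE d=20 (auto-commit; committed d=20)
Op 6: UPDATE e=6 (auto-commit; committed e=6)
Op 7: BEGIN: in_txn=True, pending={}
After op 7: visible(e) = 6 (pending={}, committed={a=6, b=10, d=20, e=6})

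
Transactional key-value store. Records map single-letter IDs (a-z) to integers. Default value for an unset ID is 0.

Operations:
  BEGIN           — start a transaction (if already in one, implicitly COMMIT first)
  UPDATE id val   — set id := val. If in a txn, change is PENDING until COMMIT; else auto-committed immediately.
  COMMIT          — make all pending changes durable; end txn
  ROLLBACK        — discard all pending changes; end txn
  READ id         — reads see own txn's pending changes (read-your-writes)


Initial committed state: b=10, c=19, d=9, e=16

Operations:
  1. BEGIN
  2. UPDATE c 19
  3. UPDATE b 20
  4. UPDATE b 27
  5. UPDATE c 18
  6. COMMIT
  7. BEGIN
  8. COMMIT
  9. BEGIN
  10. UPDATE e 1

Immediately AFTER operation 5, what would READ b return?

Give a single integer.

Initial committed: {b=10, c=19, d=9, e=16}
Op 1: BEGIN: in_txn=True, pending={}
Op 2: UPDATE c=19 (pending; pending now {c=19})
Op 3: UPDATE b=20 (pending; pending now {b=20, c=19})
Op 4: UPDATE b=27 (pending; pending now {b=27, c=19})
Op 5: UPDATE c=18 (pending; pending now {b=27, c=18})
After op 5: visible(b) = 27 (pending={b=27, c=18}, committed={b=10, c=19, d=9, e=16})

Answer: 27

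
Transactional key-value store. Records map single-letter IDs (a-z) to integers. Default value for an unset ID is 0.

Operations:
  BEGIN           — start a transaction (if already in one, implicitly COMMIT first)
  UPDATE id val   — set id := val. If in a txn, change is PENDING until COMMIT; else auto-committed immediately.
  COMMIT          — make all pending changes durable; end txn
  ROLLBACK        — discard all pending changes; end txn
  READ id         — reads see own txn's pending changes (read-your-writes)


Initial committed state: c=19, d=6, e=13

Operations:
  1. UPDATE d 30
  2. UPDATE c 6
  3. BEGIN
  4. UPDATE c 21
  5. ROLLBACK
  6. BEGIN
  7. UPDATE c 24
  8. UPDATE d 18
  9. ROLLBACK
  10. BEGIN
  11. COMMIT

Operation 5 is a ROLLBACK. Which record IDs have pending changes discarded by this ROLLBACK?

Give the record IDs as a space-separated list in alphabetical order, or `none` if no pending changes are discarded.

Initial committed: {c=19, d=6, e=13}
Op 1: UPDATE d=30 (auto-commit; committed d=30)
Op 2: UPDATE c=6 (auto-commit; committed c=6)
Op 3: BEGIN: in_txn=True, pending={}
Op 4: UPDATE c=21 (pending; pending now {c=21})
Op 5: ROLLBACK: discarded pending ['c']; in_txn=False
Op 6: BEGIN: in_txn=True, pending={}
Op 7: UPDATE c=24 (pending; pending now {c=24})
Op 8: UPDATE d=18 (pending; pending now {c=24, d=18})
Op 9: ROLLBACK: discarded pending ['c', 'd']; in_txn=False
Op 10: BEGIN: in_txn=True, pending={}
Op 11: COMMIT: merged [] into committed; committed now {c=6, d=30, e=13}
ROLLBACK at op 5 discards: ['c']

Answer: c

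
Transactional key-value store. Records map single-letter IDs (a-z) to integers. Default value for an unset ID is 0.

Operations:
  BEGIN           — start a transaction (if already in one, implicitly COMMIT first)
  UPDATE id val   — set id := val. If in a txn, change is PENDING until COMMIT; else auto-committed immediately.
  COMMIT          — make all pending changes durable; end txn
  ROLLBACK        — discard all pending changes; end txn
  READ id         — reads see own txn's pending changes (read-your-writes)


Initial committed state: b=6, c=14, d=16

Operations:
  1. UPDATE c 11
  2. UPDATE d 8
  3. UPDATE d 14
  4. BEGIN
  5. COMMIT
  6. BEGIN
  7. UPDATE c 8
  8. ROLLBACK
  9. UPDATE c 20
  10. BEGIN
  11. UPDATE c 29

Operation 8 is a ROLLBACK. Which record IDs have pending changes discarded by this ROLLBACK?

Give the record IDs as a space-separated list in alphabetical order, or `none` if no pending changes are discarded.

Answer: c

Derivation:
Initial committed: {b=6, c=14, d=16}
Op 1: UPDATE c=11 (auto-commit; committed c=11)
Op 2: UPDATE d=8 (auto-commit; committed d=8)
Op 3: UPDATE d=14 (auto-commit; committed d=14)
Op 4: BEGIN: in_txn=True, pending={}
Op 5: COMMIT: merged [] into committed; committed now {b=6, c=11, d=14}
Op 6: BEGIN: in_txn=True, pending={}
Op 7: UPDATE c=8 (pending; pending now {c=8})
Op 8: ROLLBACK: discarded pending ['c']; in_txn=False
Op 9: UPDATE c=20 (auto-commit; committed c=20)
Op 10: BEGIN: in_txn=True, pending={}
Op 11: UPDATE c=29 (pending; pending now {c=29})
ROLLBACK at op 8 discards: ['c']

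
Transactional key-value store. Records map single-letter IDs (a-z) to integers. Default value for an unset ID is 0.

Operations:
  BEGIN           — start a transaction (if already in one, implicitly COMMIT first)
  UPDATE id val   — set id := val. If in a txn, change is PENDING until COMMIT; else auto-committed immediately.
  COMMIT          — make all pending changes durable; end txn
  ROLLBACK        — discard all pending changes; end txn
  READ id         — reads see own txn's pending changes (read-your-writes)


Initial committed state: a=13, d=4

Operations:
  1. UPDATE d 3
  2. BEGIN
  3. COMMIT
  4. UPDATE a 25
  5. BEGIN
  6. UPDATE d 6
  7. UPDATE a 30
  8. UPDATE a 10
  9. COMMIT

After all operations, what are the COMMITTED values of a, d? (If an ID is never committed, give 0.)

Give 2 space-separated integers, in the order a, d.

Initial committed: {a=13, d=4}
Op 1: UPDATE d=3 (auto-commit; committed d=3)
Op 2: BEGIN: in_txn=True, pending={}
Op 3: COMMIT: merged [] into committed; committed now {a=13, d=3}
Op 4: UPDATE a=25 (auto-commit; committed a=25)
Op 5: BEGIN: in_txn=True, pending={}
Op 6: UPDATE d=6 (pending; pending now {d=6})
Op 7: UPDATE a=30 (pending; pending now {a=30, d=6})
Op 8: UPDATE a=10 (pending; pending now {a=10, d=6})
Op 9: COMMIT: merged ['a', 'd'] into committed; committed now {a=10, d=6}
Final committed: {a=10, d=6}

Answer: 10 6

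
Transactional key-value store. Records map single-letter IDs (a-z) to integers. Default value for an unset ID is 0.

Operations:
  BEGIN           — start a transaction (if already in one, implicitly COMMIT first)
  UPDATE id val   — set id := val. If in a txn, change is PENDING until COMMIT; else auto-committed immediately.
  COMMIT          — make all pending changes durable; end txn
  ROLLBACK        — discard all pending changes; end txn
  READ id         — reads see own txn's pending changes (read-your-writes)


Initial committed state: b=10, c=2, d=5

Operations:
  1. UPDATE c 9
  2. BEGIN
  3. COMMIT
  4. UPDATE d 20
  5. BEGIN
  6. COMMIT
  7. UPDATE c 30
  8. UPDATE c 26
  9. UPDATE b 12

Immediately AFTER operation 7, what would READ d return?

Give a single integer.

Answer: 20

Derivation:
Initial committed: {b=10, c=2, d=5}
Op 1: UPDATE c=9 (auto-commit; committed c=9)
Op 2: BEGIN: in_txn=True, pending={}
Op 3: COMMIT: merged [] into committed; committed now {b=10, c=9, d=5}
Op 4: UPDATE d=20 (auto-commit; committed d=20)
Op 5: BEGIN: in_txn=True, pending={}
Op 6: COMMIT: merged [] into committed; committed now {b=10, c=9, d=20}
Op 7: UPDATE c=30 (auto-commit; committed c=30)
After op 7: visible(d) = 20 (pending={}, committed={b=10, c=30, d=20})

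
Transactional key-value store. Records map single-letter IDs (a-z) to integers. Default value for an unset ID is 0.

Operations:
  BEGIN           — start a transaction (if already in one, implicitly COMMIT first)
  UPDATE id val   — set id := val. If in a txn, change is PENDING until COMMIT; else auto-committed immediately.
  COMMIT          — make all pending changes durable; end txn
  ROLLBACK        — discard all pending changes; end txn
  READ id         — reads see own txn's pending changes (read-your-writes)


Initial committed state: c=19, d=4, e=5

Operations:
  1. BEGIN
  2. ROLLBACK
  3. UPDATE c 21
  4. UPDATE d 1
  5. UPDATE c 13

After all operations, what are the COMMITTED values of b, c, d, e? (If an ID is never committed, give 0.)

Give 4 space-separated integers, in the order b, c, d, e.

Answer: 0 13 1 5

Derivation:
Initial committed: {c=19, d=4, e=5}
Op 1: BEGIN: in_txn=True, pending={}
Op 2: ROLLBACK: discarded pending []; in_txn=False
Op 3: UPDATE c=21 (auto-commit; committed c=21)
Op 4: UPDATE d=1 (auto-commit; committed d=1)
Op 5: UPDATE c=13 (auto-commit; committed c=13)
Final committed: {c=13, d=1, e=5}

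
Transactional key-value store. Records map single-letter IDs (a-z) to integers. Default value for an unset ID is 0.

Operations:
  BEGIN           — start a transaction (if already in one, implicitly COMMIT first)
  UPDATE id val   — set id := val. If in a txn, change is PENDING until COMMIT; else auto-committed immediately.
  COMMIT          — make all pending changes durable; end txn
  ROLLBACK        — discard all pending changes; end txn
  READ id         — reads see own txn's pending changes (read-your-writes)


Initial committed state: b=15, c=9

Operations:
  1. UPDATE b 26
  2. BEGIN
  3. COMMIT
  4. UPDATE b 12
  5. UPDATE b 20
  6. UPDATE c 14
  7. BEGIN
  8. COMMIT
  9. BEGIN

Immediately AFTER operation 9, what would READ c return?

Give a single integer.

Answer: 14

Derivation:
Initial committed: {b=15, c=9}
Op 1: UPDATE b=26 (auto-commit; committed b=26)
Op 2: BEGIN: in_txn=True, pending={}
Op 3: COMMIT: merged [] into committed; committed now {b=26, c=9}
Op 4: UPDATE b=12 (auto-commit; committed b=12)
Op 5: UPDATE b=20 (auto-commit; committed b=20)
Op 6: UPDATE c=14 (auto-commit; committed c=14)
Op 7: BEGIN: in_txn=True, pending={}
Op 8: COMMIT: merged [] into committed; committed now {b=20, c=14}
Op 9: BEGIN: in_txn=True, pending={}
After op 9: visible(c) = 14 (pending={}, committed={b=20, c=14})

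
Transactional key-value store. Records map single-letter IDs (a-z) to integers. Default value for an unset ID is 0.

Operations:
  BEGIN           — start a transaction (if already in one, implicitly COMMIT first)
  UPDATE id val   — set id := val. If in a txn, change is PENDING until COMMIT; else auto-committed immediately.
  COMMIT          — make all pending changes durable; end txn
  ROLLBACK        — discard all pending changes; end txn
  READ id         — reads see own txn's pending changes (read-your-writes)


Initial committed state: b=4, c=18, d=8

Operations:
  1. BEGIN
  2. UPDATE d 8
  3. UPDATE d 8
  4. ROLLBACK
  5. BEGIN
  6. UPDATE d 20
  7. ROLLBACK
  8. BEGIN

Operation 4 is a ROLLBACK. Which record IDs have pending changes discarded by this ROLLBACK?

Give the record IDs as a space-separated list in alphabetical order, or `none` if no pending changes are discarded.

Answer: d

Derivation:
Initial committed: {b=4, c=18, d=8}
Op 1: BEGIN: in_txn=True, pending={}
Op 2: UPDATE d=8 (pending; pending now {d=8})
Op 3: UPDATE d=8 (pending; pending now {d=8})
Op 4: ROLLBACK: discarded pending ['d']; in_txn=False
Op 5: BEGIN: in_txn=True, pending={}
Op 6: UPDATE d=20 (pending; pending now {d=20})
Op 7: ROLLBACK: discarded pending ['d']; in_txn=False
Op 8: BEGIN: in_txn=True, pending={}
ROLLBACK at op 4 discards: ['d']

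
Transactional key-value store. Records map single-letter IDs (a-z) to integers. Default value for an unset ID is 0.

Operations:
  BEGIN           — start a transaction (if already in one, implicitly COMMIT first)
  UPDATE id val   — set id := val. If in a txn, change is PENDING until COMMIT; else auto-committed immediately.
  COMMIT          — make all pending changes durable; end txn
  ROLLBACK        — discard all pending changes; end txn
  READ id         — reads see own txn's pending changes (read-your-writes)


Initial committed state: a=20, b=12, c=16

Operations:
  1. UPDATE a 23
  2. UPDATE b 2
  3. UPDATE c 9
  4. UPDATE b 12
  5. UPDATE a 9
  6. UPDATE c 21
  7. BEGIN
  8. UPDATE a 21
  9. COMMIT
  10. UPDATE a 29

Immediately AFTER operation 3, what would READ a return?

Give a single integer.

Initial committed: {a=20, b=12, c=16}
Op 1: UPDATE a=23 (auto-commit; committed a=23)
Op 2: UPDATE b=2 (auto-commit; committed b=2)
Op 3: UPDATE c=9 (auto-commit; committed c=9)
After op 3: visible(a) = 23 (pending={}, committed={a=23, b=2, c=9})

Answer: 23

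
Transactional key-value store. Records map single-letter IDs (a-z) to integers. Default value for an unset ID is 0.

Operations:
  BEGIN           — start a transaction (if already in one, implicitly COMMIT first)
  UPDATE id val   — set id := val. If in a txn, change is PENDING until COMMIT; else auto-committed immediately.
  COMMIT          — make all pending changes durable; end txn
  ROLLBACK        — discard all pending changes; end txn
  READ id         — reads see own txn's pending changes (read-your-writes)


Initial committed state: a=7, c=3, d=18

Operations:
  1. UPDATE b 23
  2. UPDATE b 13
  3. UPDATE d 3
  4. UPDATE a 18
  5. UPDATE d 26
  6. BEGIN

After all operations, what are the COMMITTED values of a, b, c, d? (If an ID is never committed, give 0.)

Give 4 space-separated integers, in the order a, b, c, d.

Answer: 18 13 3 26

Derivation:
Initial committed: {a=7, c=3, d=18}
Op 1: UPDATE b=23 (auto-commit; committed b=23)
Op 2: UPDATE b=13 (auto-commit; committed b=13)
Op 3: UPDATE d=3 (auto-commit; committed d=3)
Op 4: UPDATE a=18 (auto-commit; committed a=18)
Op 5: UPDATE d=26 (auto-commit; committed d=26)
Op 6: BEGIN: in_txn=True, pending={}
Final committed: {a=18, b=13, c=3, d=26}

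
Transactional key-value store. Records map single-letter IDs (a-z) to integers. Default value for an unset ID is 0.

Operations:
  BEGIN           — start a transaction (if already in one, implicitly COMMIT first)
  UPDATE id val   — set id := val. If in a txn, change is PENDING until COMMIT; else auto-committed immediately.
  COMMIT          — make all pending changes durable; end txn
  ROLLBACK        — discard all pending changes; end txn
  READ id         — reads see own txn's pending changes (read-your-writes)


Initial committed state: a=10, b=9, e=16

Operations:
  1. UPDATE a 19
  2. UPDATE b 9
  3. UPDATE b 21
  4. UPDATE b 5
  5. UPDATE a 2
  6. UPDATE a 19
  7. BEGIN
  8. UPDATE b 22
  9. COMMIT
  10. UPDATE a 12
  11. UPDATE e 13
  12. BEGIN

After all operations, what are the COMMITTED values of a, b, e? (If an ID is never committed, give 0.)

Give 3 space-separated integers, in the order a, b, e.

Answer: 12 22 13

Derivation:
Initial committed: {a=10, b=9, e=16}
Op 1: UPDATE a=19 (auto-commit; committed a=19)
Op 2: UPDATE b=9 (auto-commit; committed b=9)
Op 3: UPDATE b=21 (auto-commit; committed b=21)
Op 4: UPDATE b=5 (auto-commit; committed b=5)
Op 5: UPDATE a=2 (auto-commit; committed a=2)
Op 6: UPDATE a=19 (auto-commit; committed a=19)
Op 7: BEGIN: in_txn=True, pending={}
Op 8: UPDATE b=22 (pending; pending now {b=22})
Op 9: COMMIT: merged ['b'] into committed; committed now {a=19, b=22, e=16}
Op 10: UPDATE a=12 (auto-commit; committed a=12)
Op 11: UPDATE e=13 (auto-commit; committed e=13)
Op 12: BEGIN: in_txn=True, pending={}
Final committed: {a=12, b=22, e=13}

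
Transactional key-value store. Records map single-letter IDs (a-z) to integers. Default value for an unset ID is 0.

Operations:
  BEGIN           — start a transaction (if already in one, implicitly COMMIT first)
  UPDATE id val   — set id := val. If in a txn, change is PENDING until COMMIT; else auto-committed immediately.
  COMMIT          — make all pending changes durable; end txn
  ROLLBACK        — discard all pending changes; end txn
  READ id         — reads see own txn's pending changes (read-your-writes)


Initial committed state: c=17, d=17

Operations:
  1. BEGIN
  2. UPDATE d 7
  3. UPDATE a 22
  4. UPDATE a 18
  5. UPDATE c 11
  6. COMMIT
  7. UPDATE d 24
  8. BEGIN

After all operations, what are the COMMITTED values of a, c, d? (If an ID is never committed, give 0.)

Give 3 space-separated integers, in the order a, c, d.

Initial committed: {c=17, d=17}
Op 1: BEGIN: in_txn=True, pending={}
Op 2: UPDATE d=7 (pending; pending now {d=7})
Op 3: UPDATE a=22 (pending; pending now {a=22, d=7})
Op 4: UPDATE a=18 (pending; pending now {a=18, d=7})
Op 5: UPDATE c=11 (pending; pending now {a=18, c=11, d=7})
Op 6: COMMIT: merged ['a', 'c', 'd'] into committed; committed now {a=18, c=11, d=7}
Op 7: UPDATE d=24 (auto-commit; committed d=24)
Op 8: BEGIN: in_txn=True, pending={}
Final committed: {a=18, c=11, d=24}

Answer: 18 11 24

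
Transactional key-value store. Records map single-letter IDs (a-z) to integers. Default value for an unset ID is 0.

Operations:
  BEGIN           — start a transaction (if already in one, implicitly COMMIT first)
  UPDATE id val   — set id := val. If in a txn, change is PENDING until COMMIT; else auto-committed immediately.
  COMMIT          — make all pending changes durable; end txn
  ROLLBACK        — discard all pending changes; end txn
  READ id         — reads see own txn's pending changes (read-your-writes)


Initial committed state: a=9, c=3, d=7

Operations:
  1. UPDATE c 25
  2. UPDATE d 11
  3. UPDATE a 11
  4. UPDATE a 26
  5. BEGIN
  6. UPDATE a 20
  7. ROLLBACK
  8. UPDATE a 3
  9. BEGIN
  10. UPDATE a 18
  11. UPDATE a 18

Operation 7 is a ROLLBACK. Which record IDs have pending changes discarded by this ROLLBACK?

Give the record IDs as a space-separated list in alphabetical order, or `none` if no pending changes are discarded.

Answer: a

Derivation:
Initial committed: {a=9, c=3, d=7}
Op 1: UPDATE c=25 (auto-commit; committed c=25)
Op 2: UPDATE d=11 (auto-commit; committed d=11)
Op 3: UPDATE a=11 (auto-commit; committed a=11)
Op 4: UPDATE a=26 (auto-commit; committed a=26)
Op 5: BEGIN: in_txn=True, pending={}
Op 6: UPDATE a=20 (pending; pending now {a=20})
Op 7: ROLLBACK: discarded pending ['a']; in_txn=False
Op 8: UPDATE a=3 (auto-commit; committed a=3)
Op 9: BEGIN: in_txn=True, pending={}
Op 10: UPDATE a=18 (pending; pending now {a=18})
Op 11: UPDATE a=18 (pending; pending now {a=18})
ROLLBACK at op 7 discards: ['a']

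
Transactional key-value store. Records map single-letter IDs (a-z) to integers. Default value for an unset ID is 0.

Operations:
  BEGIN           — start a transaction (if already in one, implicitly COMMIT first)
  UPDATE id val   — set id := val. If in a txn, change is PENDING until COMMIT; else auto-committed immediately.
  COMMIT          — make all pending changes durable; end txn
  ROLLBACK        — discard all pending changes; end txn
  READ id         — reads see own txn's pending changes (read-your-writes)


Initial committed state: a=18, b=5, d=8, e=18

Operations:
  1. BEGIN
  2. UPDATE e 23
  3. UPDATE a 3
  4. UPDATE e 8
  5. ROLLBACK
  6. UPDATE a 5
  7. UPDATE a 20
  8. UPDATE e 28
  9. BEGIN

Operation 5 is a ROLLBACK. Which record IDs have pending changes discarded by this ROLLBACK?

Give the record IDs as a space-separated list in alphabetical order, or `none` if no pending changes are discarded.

Answer: a e

Derivation:
Initial committed: {a=18, b=5, d=8, e=18}
Op 1: BEGIN: in_txn=True, pending={}
Op 2: UPDATE e=23 (pending; pending now {e=23})
Op 3: UPDATE a=3 (pending; pending now {a=3, e=23})
Op 4: UPDATE e=8 (pending; pending now {a=3, e=8})
Op 5: ROLLBACK: discarded pending ['a', 'e']; in_txn=False
Op 6: UPDATE a=5 (auto-commit; committed a=5)
Op 7: UPDATE a=20 (auto-commit; committed a=20)
Op 8: UPDATE e=28 (auto-commit; committed e=28)
Op 9: BEGIN: in_txn=True, pending={}
ROLLBACK at op 5 discards: ['a', 'e']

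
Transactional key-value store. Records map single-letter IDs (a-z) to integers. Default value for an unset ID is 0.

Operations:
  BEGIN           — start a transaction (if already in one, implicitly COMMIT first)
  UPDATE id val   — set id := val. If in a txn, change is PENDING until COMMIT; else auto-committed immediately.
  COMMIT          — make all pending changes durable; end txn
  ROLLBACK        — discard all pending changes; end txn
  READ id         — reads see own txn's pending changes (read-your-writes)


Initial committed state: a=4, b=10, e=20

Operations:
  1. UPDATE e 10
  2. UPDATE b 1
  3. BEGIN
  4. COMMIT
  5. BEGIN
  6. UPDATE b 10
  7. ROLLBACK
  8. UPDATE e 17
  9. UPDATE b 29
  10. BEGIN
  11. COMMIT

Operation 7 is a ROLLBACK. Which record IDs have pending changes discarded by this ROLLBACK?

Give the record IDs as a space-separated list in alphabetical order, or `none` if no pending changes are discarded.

Answer: b

Derivation:
Initial committed: {a=4, b=10, e=20}
Op 1: UPDATE e=10 (auto-commit; committed e=10)
Op 2: UPDATE b=1 (auto-commit; committed b=1)
Op 3: BEGIN: in_txn=True, pending={}
Op 4: COMMIT: merged [] into committed; committed now {a=4, b=1, e=10}
Op 5: BEGIN: in_txn=True, pending={}
Op 6: UPDATE b=10 (pending; pending now {b=10})
Op 7: ROLLBACK: discarded pending ['b']; in_txn=False
Op 8: UPDATE e=17 (auto-commit; committed e=17)
Op 9: UPDATE b=29 (auto-commit; committed b=29)
Op 10: BEGIN: in_txn=True, pending={}
Op 11: COMMIT: merged [] into committed; committed now {a=4, b=29, e=17}
ROLLBACK at op 7 discards: ['b']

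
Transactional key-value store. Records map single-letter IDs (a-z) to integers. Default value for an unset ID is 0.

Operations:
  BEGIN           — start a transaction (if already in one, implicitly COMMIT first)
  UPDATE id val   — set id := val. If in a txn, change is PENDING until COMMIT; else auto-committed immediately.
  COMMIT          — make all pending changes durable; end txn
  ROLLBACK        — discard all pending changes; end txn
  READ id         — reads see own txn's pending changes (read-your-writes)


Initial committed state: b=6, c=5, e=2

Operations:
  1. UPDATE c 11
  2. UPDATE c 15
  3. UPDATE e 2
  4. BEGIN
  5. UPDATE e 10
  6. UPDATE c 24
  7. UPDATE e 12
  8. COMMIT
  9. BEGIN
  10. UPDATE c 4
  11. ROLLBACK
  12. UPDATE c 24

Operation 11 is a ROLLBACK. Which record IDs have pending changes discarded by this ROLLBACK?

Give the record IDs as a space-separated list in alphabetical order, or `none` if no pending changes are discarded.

Initial committed: {b=6, c=5, e=2}
Op 1: UPDATE c=11 (auto-commit; committed c=11)
Op 2: UPDATE c=15 (auto-commit; committed c=15)
Op 3: UPDATE e=2 (auto-commit; committed e=2)
Op 4: BEGIN: in_txn=True, pending={}
Op 5: UPDATE e=10 (pending; pending now {e=10})
Op 6: UPDATE c=24 (pending; pending now {c=24, e=10})
Op 7: UPDATE e=12 (pending; pending now {c=24, e=12})
Op 8: COMMIT: merged ['c', 'e'] into committed; committed now {b=6, c=24, e=12}
Op 9: BEGIN: in_txn=True, pending={}
Op 10: UPDATE c=4 (pending; pending now {c=4})
Op 11: ROLLBACK: discarded pending ['c']; in_txn=False
Op 12: UPDATE c=24 (auto-commit; committed c=24)
ROLLBACK at op 11 discards: ['c']

Answer: c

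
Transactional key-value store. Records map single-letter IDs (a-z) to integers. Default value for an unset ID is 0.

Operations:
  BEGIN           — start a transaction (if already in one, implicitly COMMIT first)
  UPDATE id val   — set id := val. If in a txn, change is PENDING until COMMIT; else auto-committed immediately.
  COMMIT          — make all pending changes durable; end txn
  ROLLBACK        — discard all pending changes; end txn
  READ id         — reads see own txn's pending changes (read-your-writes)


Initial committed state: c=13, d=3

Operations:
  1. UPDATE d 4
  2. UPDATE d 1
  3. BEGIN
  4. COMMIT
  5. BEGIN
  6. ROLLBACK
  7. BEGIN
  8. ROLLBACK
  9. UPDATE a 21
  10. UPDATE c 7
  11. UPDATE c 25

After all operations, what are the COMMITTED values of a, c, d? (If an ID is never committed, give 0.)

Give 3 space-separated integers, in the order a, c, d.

Answer: 21 25 1

Derivation:
Initial committed: {c=13, d=3}
Op 1: UPDATE d=4 (auto-commit; committed d=4)
Op 2: UPDATE d=1 (auto-commit; committed d=1)
Op 3: BEGIN: in_txn=True, pending={}
Op 4: COMMIT: merged [] into committed; committed now {c=13, d=1}
Op 5: BEGIN: in_txn=True, pending={}
Op 6: ROLLBACK: discarded pending []; in_txn=False
Op 7: BEGIN: in_txn=True, pending={}
Op 8: ROLLBACK: discarded pending []; in_txn=False
Op 9: UPDATE a=21 (auto-commit; committed a=21)
Op 10: UPDATE c=7 (auto-commit; committed c=7)
Op 11: UPDATE c=25 (auto-commit; committed c=25)
Final committed: {a=21, c=25, d=1}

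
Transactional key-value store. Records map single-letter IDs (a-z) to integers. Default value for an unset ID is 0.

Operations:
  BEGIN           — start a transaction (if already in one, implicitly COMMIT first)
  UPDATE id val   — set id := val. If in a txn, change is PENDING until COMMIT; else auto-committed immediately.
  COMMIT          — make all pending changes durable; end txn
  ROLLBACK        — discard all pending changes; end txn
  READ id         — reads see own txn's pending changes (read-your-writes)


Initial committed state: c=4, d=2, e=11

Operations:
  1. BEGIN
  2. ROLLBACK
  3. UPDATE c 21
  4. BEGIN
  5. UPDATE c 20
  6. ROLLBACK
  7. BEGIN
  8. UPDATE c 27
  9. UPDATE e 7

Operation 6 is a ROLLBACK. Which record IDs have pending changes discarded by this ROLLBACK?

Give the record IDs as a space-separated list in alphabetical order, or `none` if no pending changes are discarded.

Answer: c

Derivation:
Initial committed: {c=4, d=2, e=11}
Op 1: BEGIN: in_txn=True, pending={}
Op 2: ROLLBACK: discarded pending []; in_txn=False
Op 3: UPDATE c=21 (auto-commit; committed c=21)
Op 4: BEGIN: in_txn=True, pending={}
Op 5: UPDATE c=20 (pending; pending now {c=20})
Op 6: ROLLBACK: discarded pending ['c']; in_txn=False
Op 7: BEGIN: in_txn=True, pending={}
Op 8: UPDATE c=27 (pending; pending now {c=27})
Op 9: UPDATE e=7 (pending; pending now {c=27, e=7})
ROLLBACK at op 6 discards: ['c']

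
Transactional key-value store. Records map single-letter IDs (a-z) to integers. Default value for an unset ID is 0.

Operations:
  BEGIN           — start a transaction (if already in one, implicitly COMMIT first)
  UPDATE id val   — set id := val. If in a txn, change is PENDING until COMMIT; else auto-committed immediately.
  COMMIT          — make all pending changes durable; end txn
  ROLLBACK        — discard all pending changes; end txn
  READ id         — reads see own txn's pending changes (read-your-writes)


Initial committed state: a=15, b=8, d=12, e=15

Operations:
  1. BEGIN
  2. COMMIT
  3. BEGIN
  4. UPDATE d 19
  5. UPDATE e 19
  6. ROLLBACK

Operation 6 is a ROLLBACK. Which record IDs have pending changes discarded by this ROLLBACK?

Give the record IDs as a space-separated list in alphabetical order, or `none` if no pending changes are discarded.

Answer: d e

Derivation:
Initial committed: {a=15, b=8, d=12, e=15}
Op 1: BEGIN: in_txn=True, pending={}
Op 2: COMMIT: merged [] into committed; committed now {a=15, b=8, d=12, e=15}
Op 3: BEGIN: in_txn=True, pending={}
Op 4: UPDATE d=19 (pending; pending now {d=19})
Op 5: UPDATE e=19 (pending; pending now {d=19, e=19})
Op 6: ROLLBACK: discarded pending ['d', 'e']; in_txn=False
ROLLBACK at op 6 discards: ['d', 'e']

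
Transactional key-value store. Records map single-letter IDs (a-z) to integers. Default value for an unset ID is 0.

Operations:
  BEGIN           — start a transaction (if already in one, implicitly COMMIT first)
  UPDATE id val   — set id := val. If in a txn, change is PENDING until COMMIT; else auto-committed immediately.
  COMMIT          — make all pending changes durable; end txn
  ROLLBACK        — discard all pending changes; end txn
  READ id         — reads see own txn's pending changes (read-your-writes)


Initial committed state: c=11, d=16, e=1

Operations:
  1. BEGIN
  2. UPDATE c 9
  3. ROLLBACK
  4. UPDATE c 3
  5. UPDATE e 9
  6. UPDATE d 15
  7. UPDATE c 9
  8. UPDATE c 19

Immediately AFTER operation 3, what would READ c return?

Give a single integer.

Initial committed: {c=11, d=16, e=1}
Op 1: BEGIN: in_txn=True, pending={}
Op 2: UPDATE c=9 (pending; pending now {c=9})
Op 3: ROLLBACK: discarded pending ['c']; in_txn=False
After op 3: visible(c) = 11 (pending={}, committed={c=11, d=16, e=1})

Answer: 11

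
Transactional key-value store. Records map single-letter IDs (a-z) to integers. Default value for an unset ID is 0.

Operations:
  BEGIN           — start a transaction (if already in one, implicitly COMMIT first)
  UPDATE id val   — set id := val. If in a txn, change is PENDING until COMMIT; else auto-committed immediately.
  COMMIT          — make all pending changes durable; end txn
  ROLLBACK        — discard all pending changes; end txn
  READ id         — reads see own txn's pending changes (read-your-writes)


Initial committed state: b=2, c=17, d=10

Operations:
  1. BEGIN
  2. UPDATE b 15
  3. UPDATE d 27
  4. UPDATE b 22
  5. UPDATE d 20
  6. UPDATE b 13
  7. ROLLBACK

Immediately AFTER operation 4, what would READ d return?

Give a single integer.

Answer: 27

Derivation:
Initial committed: {b=2, c=17, d=10}
Op 1: BEGIN: in_txn=True, pending={}
Op 2: UPDATE b=15 (pending; pending now {b=15})
Op 3: UPDATE d=27 (pending; pending now {b=15, d=27})
Op 4: UPDATE b=22 (pending; pending now {b=22, d=27})
After op 4: visible(d) = 27 (pending={b=22, d=27}, committed={b=2, c=17, d=10})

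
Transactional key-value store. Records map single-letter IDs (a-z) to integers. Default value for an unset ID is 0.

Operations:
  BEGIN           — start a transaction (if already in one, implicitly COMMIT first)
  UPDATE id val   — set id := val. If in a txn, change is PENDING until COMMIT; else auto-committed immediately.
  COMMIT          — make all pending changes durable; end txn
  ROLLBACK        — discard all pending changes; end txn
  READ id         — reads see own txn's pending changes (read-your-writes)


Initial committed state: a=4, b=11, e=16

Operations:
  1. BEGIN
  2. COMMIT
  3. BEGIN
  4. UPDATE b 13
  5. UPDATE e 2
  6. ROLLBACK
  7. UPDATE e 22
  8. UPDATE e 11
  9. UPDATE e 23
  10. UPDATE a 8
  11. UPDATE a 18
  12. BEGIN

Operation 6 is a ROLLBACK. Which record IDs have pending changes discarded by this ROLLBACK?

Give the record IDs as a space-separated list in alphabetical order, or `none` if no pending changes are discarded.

Initial committed: {a=4, b=11, e=16}
Op 1: BEGIN: in_txn=True, pending={}
Op 2: COMMIT: merged [] into committed; committed now {a=4, b=11, e=16}
Op 3: BEGIN: in_txn=True, pending={}
Op 4: UPDATE b=13 (pending; pending now {b=13})
Op 5: UPDATE e=2 (pending; pending now {b=13, e=2})
Op 6: ROLLBACK: discarded pending ['b', 'e']; in_txn=False
Op 7: UPDATE e=22 (auto-commit; committed e=22)
Op 8: UPDATE e=11 (auto-commit; committed e=11)
Op 9: UPDATE e=23 (auto-commit; committed e=23)
Op 10: UPDATE a=8 (auto-commit; committed a=8)
Op 11: UPDATE a=18 (auto-commit; committed a=18)
Op 12: BEGIN: in_txn=True, pending={}
ROLLBACK at op 6 discards: ['b', 'e']

Answer: b e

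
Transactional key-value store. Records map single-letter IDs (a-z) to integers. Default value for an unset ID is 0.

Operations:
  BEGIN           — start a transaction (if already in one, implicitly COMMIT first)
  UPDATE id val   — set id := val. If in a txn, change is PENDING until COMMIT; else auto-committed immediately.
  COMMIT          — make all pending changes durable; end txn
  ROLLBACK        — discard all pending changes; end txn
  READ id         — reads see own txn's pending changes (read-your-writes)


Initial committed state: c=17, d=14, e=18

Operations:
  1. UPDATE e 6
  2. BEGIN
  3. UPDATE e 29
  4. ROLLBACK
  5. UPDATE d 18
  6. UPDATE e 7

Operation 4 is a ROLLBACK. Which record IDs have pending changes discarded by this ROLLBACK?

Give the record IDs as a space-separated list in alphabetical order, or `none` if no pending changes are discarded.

Initial committed: {c=17, d=14, e=18}
Op 1: UPDATE e=6 (auto-commit; committed e=6)
Op 2: BEGIN: in_txn=True, pending={}
Op 3: UPDATE e=29 (pending; pending now {e=29})
Op 4: ROLLBACK: discarded pending ['e']; in_txn=False
Op 5: UPDATE d=18 (auto-commit; committed d=18)
Op 6: UPDATE e=7 (auto-commit; committed e=7)
ROLLBACK at op 4 discards: ['e']

Answer: e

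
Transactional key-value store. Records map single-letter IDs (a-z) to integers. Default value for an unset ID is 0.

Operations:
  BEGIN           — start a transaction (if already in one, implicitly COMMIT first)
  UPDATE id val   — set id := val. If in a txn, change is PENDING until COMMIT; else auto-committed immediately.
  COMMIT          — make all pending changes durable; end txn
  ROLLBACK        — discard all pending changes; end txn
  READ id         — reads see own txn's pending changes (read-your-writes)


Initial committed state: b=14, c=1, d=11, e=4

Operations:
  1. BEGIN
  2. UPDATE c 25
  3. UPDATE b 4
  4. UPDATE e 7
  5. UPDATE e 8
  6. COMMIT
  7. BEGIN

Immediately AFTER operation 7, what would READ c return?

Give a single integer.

Answer: 25

Derivation:
Initial committed: {b=14, c=1, d=11, e=4}
Op 1: BEGIN: in_txn=True, pending={}
Op 2: UPDATE c=25 (pending; pending now {c=25})
Op 3: UPDATE b=4 (pending; pending now {b=4, c=25})
Op 4: UPDATE e=7 (pending; pending now {b=4, c=25, e=7})
Op 5: UPDATE e=8 (pending; pending now {b=4, c=25, e=8})
Op 6: COMMIT: merged ['b', 'c', 'e'] into committed; committed now {b=4, c=25, d=11, e=8}
Op 7: BEGIN: in_txn=True, pending={}
After op 7: visible(c) = 25 (pending={}, committed={b=4, c=25, d=11, e=8})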